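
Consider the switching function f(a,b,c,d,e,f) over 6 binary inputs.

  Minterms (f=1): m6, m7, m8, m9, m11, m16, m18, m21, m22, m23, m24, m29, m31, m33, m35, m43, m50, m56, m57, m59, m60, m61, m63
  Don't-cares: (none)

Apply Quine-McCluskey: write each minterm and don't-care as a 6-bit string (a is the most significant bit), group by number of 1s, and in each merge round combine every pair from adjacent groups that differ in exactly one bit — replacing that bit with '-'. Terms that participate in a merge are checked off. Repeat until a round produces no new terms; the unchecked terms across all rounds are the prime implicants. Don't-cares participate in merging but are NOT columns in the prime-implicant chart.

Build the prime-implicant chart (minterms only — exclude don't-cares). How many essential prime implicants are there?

size-2^0 implicants → 000110(✓)  000111(✓)  001000(✓)  001001(✓)  001011(✓)  010000(✓)  010010(✓)  010101(✓)  010110(✓)  010111(✓)  011000(✓)  011101(✓)  011111(✓)  100001(✓)  100011(✓)  101011(✓)  110010(✓)  111000(✓)  111001(✓)  111011(✓)  111100(✓)  111101(✓)  111111(✓)
size-2^1 implicants → -01011  -10010  -11000  -11101(✓)  -11111(✓)  0-0110(✓)  0-0111(✓)  0-1000  00011-(✓)  0010-1  00100-  01-000  01-101(✓)  01-111(✓)  010-10  0100-0  0101-1(✓)  01011-(✓)  0111-1(✓)  1-1011  10-011  1000-1  111-00(✓)  111-01(✓)  111-11(✓)  1110-1(✓)  11100-(✓)  1111-1(✓)  11110-(✓)
size-2^2 implicants → -111-1  0-011-  01-1-1  111--1  111-0-
Unchecked terms (primes): -01011, -10010, -11000, -111-1, 0-011-, 0-1000, 0010-1, 00100-, 01-000, 01-1-1, 010-10, 0100-0, 1-1011, 10-011, 1000-1, 111--1, 111-0-
Minterm coverage:
  m6 ⊆ 0-011- [E]
  m7 ⊆ 0-011- [E]
  m8 ⊆ 0-1000,00100-
  m9 ⊆ 0010-1,00100-
  m11 ⊆ -01011,0010-1
  m16 ⊆ 01-000,0100-0
  m18 ⊆ -10010,010-10,0100-0
  m21 ⊆ 01-1-1 [E]
  m22 ⊆ 0-011-,010-10
  m23 ⊆ 0-011-,01-1-1
  m24 ⊆ -11000,0-1000,01-000
  m29 ⊆ -111-1,01-1-1
  m31 ⊆ -111-1,01-1-1
  m33 ⊆ 1000-1 [E]
  m35 ⊆ 10-011,1000-1
  m43 ⊆ -01011,1-1011,10-011
  m50 ⊆ -10010 [E]
  m56 ⊆ -11000,111-0-
  m57 ⊆ 111--1,111-0-
  m59 ⊆ 1-1011,111--1
  m60 ⊆ 111-0- [E]
  m61 ⊆ -111-1,111--1,111-0-
  m63 ⊆ -111-1,111--1
E = {-10010, 0-011-, 01-1-1, 1000-1, 111-0-}

5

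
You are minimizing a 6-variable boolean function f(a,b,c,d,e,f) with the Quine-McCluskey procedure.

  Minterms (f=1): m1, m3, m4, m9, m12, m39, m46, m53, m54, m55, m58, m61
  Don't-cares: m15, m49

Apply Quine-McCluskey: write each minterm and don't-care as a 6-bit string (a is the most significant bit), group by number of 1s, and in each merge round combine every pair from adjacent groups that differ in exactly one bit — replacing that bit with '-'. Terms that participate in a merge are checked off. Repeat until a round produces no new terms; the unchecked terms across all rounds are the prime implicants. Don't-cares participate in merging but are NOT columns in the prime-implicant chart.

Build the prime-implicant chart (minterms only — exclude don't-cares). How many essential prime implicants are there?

[col 0] 000001*, 000011*, 000100*, 001001*, 001100*, 001111, 100111*, 101110, 110001*, 110101*, 110110*, 110111*, 111010, 111101*
[col 1] 00-001, 00-100, 0000-1, 1-0111, 11-101, 110-01, 1101-1, 11011-
Prime implicants: 00-001, 00-100, 0000-1, 001111, 1-0111, 101110, 11-101, 110-01, 1101-1, 11011-, 111010
PI chart (minterm → PIs covering it):
  1 | 00-001,0000-1
  3 | 0000-1  (sole → essential)
  4 | 00-100  (sole → essential)
  9 | 00-001  (sole → essential)
  12 | 00-100  (sole → essential)
  39 | 1-0111  (sole → essential)
  46 | 101110  (sole → essential)
  53 | 11-101,110-01,1101-1
  54 | 11011-  (sole → essential)
  55 | 1-0111,1101-1,11011-
  58 | 111010  (sole → essential)
  61 | 11-101  (sole → essential)
Essential prime implicants: 00-001, 00-100, 0000-1, 1-0111, 101110, 11-101, 11011-, 111010

8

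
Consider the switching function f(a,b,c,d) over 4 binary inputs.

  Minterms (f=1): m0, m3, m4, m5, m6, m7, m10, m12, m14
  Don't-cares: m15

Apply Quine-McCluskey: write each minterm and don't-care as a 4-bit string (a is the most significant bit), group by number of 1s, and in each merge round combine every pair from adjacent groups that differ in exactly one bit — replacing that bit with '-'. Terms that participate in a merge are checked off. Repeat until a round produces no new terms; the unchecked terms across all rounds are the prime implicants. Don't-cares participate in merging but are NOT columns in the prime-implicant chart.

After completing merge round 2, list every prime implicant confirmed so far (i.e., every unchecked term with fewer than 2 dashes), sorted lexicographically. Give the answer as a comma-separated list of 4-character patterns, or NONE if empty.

Round 0: 0000✓ 0011✓ 0100✓ 0101✓ 0110✓ 0111✓ 1010✓ 1100✓ 1110✓ 1111✓
Round 1: -100✓ -110✓ -111✓ 0-00 0-11 01-0✓ 01-1✓ 010-✓ 011-✓ 1-10 11-0✓ 111-✓
Round 2: -1-0 -11- 01--
PIs = {-1-0, -11-, 0-00, 0-11, 01--, 1-10}

0-00, 0-11, 1-10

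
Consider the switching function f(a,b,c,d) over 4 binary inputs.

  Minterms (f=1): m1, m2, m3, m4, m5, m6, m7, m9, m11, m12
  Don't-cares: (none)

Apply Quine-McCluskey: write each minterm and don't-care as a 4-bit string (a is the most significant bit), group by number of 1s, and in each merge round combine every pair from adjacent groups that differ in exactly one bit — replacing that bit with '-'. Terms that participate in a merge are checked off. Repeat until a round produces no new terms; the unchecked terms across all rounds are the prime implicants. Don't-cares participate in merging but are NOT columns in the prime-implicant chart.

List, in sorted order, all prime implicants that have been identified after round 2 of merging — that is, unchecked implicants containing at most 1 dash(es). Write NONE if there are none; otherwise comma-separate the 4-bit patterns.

size-2^0 implicants → 0001(✓)  0010(✓)  0011(✓)  0100(✓)  0101(✓)  0110(✓)  0111(✓)  1001(✓)  1011(✓)  1100(✓)
size-2^1 implicants → -001(✓)  -011(✓)  -100  0-01(✓)  0-10(✓)  0-11(✓)  00-1(✓)  001-(✓)  01-0(✓)  01-1(✓)  010-(✓)  011-(✓)  10-1(✓)
size-2^2 implicants → -0-1  0--1  0-1-  01--
Unchecked terms (primes): -0-1, -100, 0--1, 0-1-, 01--

-100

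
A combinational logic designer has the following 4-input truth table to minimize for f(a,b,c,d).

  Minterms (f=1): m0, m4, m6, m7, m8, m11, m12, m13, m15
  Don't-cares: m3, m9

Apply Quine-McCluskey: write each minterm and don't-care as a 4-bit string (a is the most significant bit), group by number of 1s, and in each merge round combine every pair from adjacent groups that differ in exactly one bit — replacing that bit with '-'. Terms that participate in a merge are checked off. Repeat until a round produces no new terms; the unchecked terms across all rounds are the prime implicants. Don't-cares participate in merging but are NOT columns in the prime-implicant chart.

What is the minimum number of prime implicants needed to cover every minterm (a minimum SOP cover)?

3

size-2^0 implicants → 0000(✓)  0011(✓)  0100(✓)  0110(✓)  0111(✓)  1000(✓)  1001(✓)  1011(✓)  1100(✓)  1101(✓)  1111(✓)
size-2^1 implicants → -000(✓)  -011(✓)  -100(✓)  -111(✓)  0-00(✓)  0-11(✓)  01-0  011-  1-00(✓)  1-01(✓)  1-11(✓)  10-1(✓)  100-(✓)  11-1(✓)  110-(✓)
size-2^2 implicants → --00  --11  1--1  1-0-
Unchecked terms (primes): --00, --11, 01-0, 011-, 1--1, 1-0-
Minterm coverage:
  m0 ⊆ --00 [E]
  m4 ⊆ --00,01-0
  m6 ⊆ 01-0,011-
  m7 ⊆ --11,011-
  m8 ⊆ --00,1-0-
  m11 ⊆ --11,1--1
  m12 ⊆ --00,1-0-
  m13 ⊆ 1--1,1-0-
  m15 ⊆ --11,1--1
E = {--00}
Petrick residual → 011-, 1--1
Cover = c'd' + a'bc + ad  |cover|=3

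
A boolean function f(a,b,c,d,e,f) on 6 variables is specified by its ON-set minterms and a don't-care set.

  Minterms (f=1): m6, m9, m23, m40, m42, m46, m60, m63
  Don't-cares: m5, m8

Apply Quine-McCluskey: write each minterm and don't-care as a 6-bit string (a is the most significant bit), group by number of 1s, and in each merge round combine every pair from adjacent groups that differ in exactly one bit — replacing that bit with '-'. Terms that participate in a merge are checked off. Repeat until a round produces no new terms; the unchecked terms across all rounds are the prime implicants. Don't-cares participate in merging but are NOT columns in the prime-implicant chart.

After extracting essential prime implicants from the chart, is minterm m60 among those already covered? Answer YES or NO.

size-2^0 implicants → 000101  000110  001000(✓)  001001(✓)  010111  101000(✓)  101010(✓)  101110(✓)  111100  111111
size-2^1 implicants → -01000  00100-  101-10  1010-0
Unchecked terms (primes): -01000, 000101, 000110, 00100-, 010111, 101-10, 1010-0, 111100, 111111
Minterm coverage:
  m6 ⊆ 000110 [E]
  m9 ⊆ 00100- [E]
  m23 ⊆ 010111 [E]
  m40 ⊆ -01000,1010-0
  m42 ⊆ 101-10,1010-0
  m46 ⊆ 101-10 [E]
  m60 ⊆ 111100 [E]
  m63 ⊆ 111111 [E]
E = {000110, 00100-, 010111, 101-10, 111100, 111111}

YES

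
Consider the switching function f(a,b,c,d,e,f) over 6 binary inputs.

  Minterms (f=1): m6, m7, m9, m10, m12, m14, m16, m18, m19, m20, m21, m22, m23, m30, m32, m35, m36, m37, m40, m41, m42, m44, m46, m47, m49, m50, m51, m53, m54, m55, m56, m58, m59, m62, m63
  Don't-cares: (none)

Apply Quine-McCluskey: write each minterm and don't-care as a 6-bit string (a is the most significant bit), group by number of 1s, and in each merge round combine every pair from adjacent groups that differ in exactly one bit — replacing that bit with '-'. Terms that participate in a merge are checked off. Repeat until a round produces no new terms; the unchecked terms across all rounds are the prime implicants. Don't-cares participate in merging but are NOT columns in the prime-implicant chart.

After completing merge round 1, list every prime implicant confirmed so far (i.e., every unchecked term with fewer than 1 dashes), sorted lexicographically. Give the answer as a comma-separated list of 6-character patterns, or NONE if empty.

[col 0] 000110*, 000111*, 001001*, 001010*, 001100*, 001110*, 010000*, 010010*, 010011*, 010100*, 010101*, 010110*, 010111*, 011110*, 100000*, 100011*, 100100*, 100101*, 101000*, 101001*, 101010*, 101100*, 101110*, 101111*, 110001*, 110010*, 110011*, 110101*, 110110*, 110111*, 111000*, 111010*, 111011*, 111110*, 111111*
[col 1] -01001, -01010*, -01100*, -01110*, -10010*, -10011*, -10101*, -10110*, -10111*, -11110*, 0-0110*, 0-0111*, 0-1110*, 00-110*, 00011-*, 001-10*, 0011-0*, 01-110*, 010-00*, 010-10*, 010-11*, 0100-0*, 01001-*, 0101-0*, 0101-1*, 01010-*, 01011-*, 1-0011, 1-0101, 1-1000*, 1-1010*, 1-1110*, 1-1111*, 10-000*, 10-100*, 100-00*, 10010-, 101-00*, 101-10*, 1010-0*, 10100-, 1011-0*, 10111-*, 11-010*, 11-011*, 11-110*, 11-111*, 110-01*, 110-10*, 110-11*, 1100-1*, 11001-*, 1101-1*, 11011-*, 111-10*, 111-11*, 1110-0*, 11101-*, 11111-*
[col 2] --1110, -01-10, -011-0, -1-110, -10-10*, -10-11*, -1001-*, -101-1, -1011-*, 0--110, 0-011-, 010--0, 010-1-*, 0101--, 1-1-10, 1-10-0, 1-111-, 10--00, 101--0, 11--10*, 11--11*, 11-01-*, 11-11-*, 110--1, 110-1-*, 111-1-*
[col 3] -10-1-, 11--1-
Prime implicants: --1110, -01-10, -01001, -011-0, -1-110, -10-1-, -101-1, 0--110, 0-011-, 010--0, 0101--, 1-0011, 1-0101, 1-1-10, 1-10-0, 1-111-, 10--00, 10010-, 101--0, 10100-, 11--1-, 110--1

NONE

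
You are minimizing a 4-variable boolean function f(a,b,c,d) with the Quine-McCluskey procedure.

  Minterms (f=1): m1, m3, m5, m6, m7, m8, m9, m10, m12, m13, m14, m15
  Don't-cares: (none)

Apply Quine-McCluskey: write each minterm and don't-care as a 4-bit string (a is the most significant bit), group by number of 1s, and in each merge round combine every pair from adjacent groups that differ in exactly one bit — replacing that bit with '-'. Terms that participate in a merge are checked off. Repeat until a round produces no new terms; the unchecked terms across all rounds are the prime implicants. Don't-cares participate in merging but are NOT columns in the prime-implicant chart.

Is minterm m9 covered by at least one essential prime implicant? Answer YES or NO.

Round 0: 0001✓ 0011✓ 0101✓ 0110✓ 0111✓ 1000✓ 1001✓ 1010✓ 1100✓ 1101✓ 1110✓ 1111✓
Round 1: -001✓ -101✓ -110✓ -111✓ 0-01✓ 0-11✓ 00-1✓ 01-1✓ 011-✓ 1-00✓ 1-01✓ 1-10✓ 10-0✓ 100-✓ 11-0✓ 11-1✓ 110-✓ 111-✓
Round 2: --01 -1-1 -11- 0--1 1--0 1-0- 11--
PIs = {--01, -1-1, -11-, 0--1, 1--0, 1-0-, 11--}
Coverage chart:
  m1: --01,0--1
  m3: 0--1 ←essential
  m5: --01,-1-1,0--1
  m6: -11- ←essential
  m7: -1-1,-11-,0--1
  m8: 1--0,1-0-
  m9: --01,1-0-
  m10: 1--0 ←essential
  m12: 1--0,1-0-,11--
  m13: --01,-1-1,1-0-,11--
  m14: -11-,1--0,11--
  m15: -1-1,-11-,11--
Essential: -11-, 0--1, 1--0

NO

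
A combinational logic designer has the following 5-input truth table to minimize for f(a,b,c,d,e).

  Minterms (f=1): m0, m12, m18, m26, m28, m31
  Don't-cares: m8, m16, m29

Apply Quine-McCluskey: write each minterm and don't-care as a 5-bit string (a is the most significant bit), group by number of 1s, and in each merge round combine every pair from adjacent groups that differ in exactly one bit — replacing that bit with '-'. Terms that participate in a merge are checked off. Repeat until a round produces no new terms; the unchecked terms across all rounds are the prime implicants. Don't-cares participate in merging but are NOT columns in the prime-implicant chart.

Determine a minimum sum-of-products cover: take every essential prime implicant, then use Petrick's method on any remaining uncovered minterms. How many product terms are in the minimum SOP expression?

Round 0: 00000✓ 01000✓ 01100✓ 10000✓ 10010✓ 11010✓ 11100✓ 11101✓ 11111✓
Round 1: -0000 -1100 0-000 01-00 1-010 100-0 111-1 1110-
PIs = {-0000, -1100, 0-000, 01-00, 1-010, 100-0, 111-1, 1110-}
Coverage chart:
  m0: -0000,0-000
  m12: -1100,01-00
  m18: 1-010,100-0
  m26: 1-010 ←essential
  m28: -1100,1110-
  m31: 111-1 ←essential
Essential: 1-010, 111-1
Petrick residual → -0000, -1100
Min cover (4 terms): b'c'd'e' + bcd'e' + ac'de' + abce

4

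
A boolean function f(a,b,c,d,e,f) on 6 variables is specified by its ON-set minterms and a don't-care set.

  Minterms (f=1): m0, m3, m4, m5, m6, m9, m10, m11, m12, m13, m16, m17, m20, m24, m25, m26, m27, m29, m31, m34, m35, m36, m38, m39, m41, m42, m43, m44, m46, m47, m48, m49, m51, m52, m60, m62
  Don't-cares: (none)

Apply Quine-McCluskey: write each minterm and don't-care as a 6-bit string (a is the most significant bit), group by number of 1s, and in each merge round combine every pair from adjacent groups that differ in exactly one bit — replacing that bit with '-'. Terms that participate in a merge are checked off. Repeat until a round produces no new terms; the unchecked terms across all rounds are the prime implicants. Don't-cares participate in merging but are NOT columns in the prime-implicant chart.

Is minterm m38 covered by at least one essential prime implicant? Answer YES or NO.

size-2^0 implicants → 000000(✓)  000011(✓)  000100(✓)  000101(✓)  000110(✓)  001001(✓)  001010(✓)  001011(✓)  001100(✓)  001101(✓)  010000(✓)  010001(✓)  010100(✓)  011000(✓)  011001(✓)  011010(✓)  011011(✓)  011101(✓)  011111(✓)  100010(✓)  100011(✓)  100100(✓)  100110(✓)  100111(✓)  101001(✓)  101010(✓)  101011(✓)  101100(✓)  101110(✓)  101111(✓)  110000(✓)  110001(✓)  110011(✓)  110100(✓)  111100(✓)  111110(✓)
size-2^1 implicants → -00011(✓)  -00100(✓)  -00110(✓)  -01001(✓)  -01010(✓)  -01011(✓)  -01100(✓)  -10000(✓)  -10001(✓)  -10100(✓)  0-0000(✓)  0-0100(✓)  0-1001(✓)  0-1010(✓)  0-1011(✓)  0-1101(✓)  00-011(✓)  00-100(✓)  00-101(✓)  000-00(✓)  0001-0(✓)  00010-(✓)  001-01(✓)  0010-1(✓)  00101-(✓)  00110-(✓)  01-000(✓)  01-001(✓)  010-00(✓)  01000-(✓)  011-01(✓)  011-11(✓)  0110-0(✓)  0110-1(✓)  01100-(✓)  01101-(✓)  0111-1(✓)  1-0011  1-0100(✓)  1-1100(✓)  1-1110(✓)  10-010(✓)  10-011(✓)  10-100(✓)  10-110(✓)  10-111(✓)  100-10(✓)  100-11(✓)  10001-(✓)  1001-0(✓)  10011-(✓)  101-10(✓)  101-11(✓)  1010-1(✓)  10101-(✓)  1011-0(✓)  10111-(✓)  11-100(✓)  110-00(✓)  1100-1  11000-(✓)  1111-0(✓)
size-2^2 implicants → --0100  -0-011  -0-100  -001-0  -010-1  -0101-  -10-00  -1000-  0-0-00  0-1-01  0-10-1  0-101-  00-10-  01-00-  011--1  0110--  1--100  1-11-0  10--10(✓)  10--11(✓)  10-01-(✓)  10-1-0  10-11-(✓)  100-1-(✓)  101-1-(✓)
size-2^3 implicants → 10--1-
Unchecked terms (primes): --0100, -0-011, -0-100, -001-0, -010-1, -0101-, -10-00, -1000-, 0-0-00, 0-1-01, 0-10-1, 0-101-, 00-10-, 01-00-, 011--1, 0110--, 1--100, 1-0011, 1-11-0, 10--1-, 10-1-0, 1100-1
Minterm coverage:
  m0 ⊆ 0-0-00 [E]
  m3 ⊆ -0-011 [E]
  m4 ⊆ --0100,-0-100,-001-0,0-0-00,00-10-
  m5 ⊆ 00-10- [E]
  m6 ⊆ -001-0 [E]
  m9 ⊆ -010-1,0-1-01,0-10-1
  m10 ⊆ -0101-,0-101-
  m11 ⊆ -0-011,-010-1,-0101-,0-10-1,0-101-
  m12 ⊆ -0-100,00-10-
  m13 ⊆ 0-1-01,00-10-
  m16 ⊆ -10-00,-1000-,0-0-00,01-00-
  m17 ⊆ -1000-,01-00-
  m20 ⊆ --0100,-10-00,0-0-00
  m24 ⊆ 01-00-,0110--
  m25 ⊆ 0-1-01,0-10-1,01-00-,011--1,0110--
  m26 ⊆ 0-101-,0110--
  m27 ⊆ 0-10-1,0-101-,011--1,0110--
  m29 ⊆ 0-1-01,011--1
  m31 ⊆ 011--1 [E]
  m34 ⊆ 10--1- [E]
  m35 ⊆ -0-011,1-0011,10--1-
  m36 ⊆ --0100,-0-100,-001-0,1--100,10-1-0
  m38 ⊆ -001-0,10--1-,10-1-0
  m39 ⊆ 10--1- [E]
  m41 ⊆ -010-1 [E]
  m42 ⊆ -0101-,10--1-
  m43 ⊆ -0-011,-010-1,-0101-,10--1-
  m44 ⊆ -0-100,1--100,1-11-0,10-1-0
  m46 ⊆ 1-11-0,10--1-,10-1-0
  m47 ⊆ 10--1- [E]
  m48 ⊆ -10-00,-1000-
  m49 ⊆ -1000-,1100-1
  m51 ⊆ 1-0011,1100-1
  m52 ⊆ --0100,-10-00,1--100
  m60 ⊆ 1--100,1-11-0
  m62 ⊆ 1-11-0 [E]
E = {-0-011, -001-0, -010-1, 0-0-00, 00-10-, 011--1, 1-11-0, 10--1-}

YES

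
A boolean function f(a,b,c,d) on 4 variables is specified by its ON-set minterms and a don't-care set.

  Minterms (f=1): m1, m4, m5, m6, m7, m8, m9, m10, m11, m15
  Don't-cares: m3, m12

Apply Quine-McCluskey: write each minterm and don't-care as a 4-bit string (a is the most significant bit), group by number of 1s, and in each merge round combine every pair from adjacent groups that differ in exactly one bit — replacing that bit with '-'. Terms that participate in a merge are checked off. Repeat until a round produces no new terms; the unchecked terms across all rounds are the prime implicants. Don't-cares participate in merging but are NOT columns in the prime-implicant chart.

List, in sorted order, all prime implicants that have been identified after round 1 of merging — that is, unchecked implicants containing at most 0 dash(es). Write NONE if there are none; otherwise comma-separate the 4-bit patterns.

NONE

[col 0] 0001*, 0011*, 0100*, 0101*, 0110*, 0111*, 1000*, 1001*, 1010*, 1011*, 1100*, 1111*
[col 1] -001*, -011*, -100, -111*, 0-01*, 0-11*, 00-1*, 01-0*, 01-1*, 010-*, 011-*, 1-00, 1-11*, 10-0*, 10-1*, 100-*, 101-*
[col 2] --11, -0-1, 0--1, 01--, 10--
Prime implicants: --11, -0-1, -100, 0--1, 01--, 1-00, 10--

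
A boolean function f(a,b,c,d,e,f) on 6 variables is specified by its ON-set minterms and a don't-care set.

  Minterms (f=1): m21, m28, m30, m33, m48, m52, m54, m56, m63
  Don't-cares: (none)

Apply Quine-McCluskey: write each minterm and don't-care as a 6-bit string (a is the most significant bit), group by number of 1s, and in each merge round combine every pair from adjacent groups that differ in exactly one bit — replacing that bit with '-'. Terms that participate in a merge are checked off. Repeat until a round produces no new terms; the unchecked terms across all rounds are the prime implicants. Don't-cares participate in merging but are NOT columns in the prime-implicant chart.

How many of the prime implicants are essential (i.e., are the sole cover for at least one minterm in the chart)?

size-2^0 implicants → 010101  011100(✓)  011110(✓)  100001  110000(✓)  110100(✓)  110110(✓)  111000(✓)  111111
size-2^1 implicants → 0111-0  11-000  110-00  1101-0
Unchecked terms (primes): 010101, 0111-0, 100001, 11-000, 110-00, 1101-0, 111111
Minterm coverage:
  m21 ⊆ 010101 [E]
  m28 ⊆ 0111-0 [E]
  m30 ⊆ 0111-0 [E]
  m33 ⊆ 100001 [E]
  m48 ⊆ 11-000,110-00
  m52 ⊆ 110-00,1101-0
  m54 ⊆ 1101-0 [E]
  m56 ⊆ 11-000 [E]
  m63 ⊆ 111111 [E]
E = {010101, 0111-0, 100001, 11-000, 1101-0, 111111}

6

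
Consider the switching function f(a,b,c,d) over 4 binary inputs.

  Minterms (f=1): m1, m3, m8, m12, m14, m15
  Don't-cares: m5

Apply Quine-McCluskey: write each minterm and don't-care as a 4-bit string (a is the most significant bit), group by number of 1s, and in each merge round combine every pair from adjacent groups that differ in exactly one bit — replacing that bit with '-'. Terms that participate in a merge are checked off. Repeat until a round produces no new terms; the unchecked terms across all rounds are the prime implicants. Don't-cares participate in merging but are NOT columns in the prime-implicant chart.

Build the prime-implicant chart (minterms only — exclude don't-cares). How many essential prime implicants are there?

3

size-2^0 implicants → 0001(✓)  0011(✓)  0101(✓)  1000(✓)  1100(✓)  1110(✓)  1111(✓)
size-2^1 implicants → 0-01  00-1  1-00  11-0  111-
Unchecked terms (primes): 0-01, 00-1, 1-00, 11-0, 111-
Minterm coverage:
  m1 ⊆ 0-01,00-1
  m3 ⊆ 00-1 [E]
  m8 ⊆ 1-00 [E]
  m12 ⊆ 1-00,11-0
  m14 ⊆ 11-0,111-
  m15 ⊆ 111- [E]
E = {00-1, 1-00, 111-}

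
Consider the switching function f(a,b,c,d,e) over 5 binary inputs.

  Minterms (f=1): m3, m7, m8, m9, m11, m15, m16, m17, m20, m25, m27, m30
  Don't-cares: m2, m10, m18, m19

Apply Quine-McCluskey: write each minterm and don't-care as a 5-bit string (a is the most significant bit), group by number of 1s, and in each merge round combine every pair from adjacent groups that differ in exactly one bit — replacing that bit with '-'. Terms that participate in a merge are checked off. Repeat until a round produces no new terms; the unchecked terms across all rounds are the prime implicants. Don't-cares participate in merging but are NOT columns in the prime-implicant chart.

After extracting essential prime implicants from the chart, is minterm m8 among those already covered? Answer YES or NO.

YES

size-2^0 implicants → 00010(✓)  00011(✓)  00111(✓)  01000(✓)  01001(✓)  01010(✓)  01011(✓)  01111(✓)  10000(✓)  10001(✓)  10010(✓)  10011(✓)  10100(✓)  11001(✓)  11011(✓)  11110
size-2^1 implicants → -0010(✓)  -0011(✓)  -1001(✓)  -1011(✓)  0-010(✓)  0-011(✓)  0-111(✓)  00-11(✓)  0001-(✓)  01-11(✓)  010-0(✓)  010-1(✓)  0100-(✓)  0101-(✓)  1-001(✓)  1-011(✓)  10-00  100-0(✓)  100-1(✓)  1000-(✓)  1001-(✓)  110-1(✓)
size-2^2 implicants → --011  -001-  -10-1  0--11  0-01-  010--  1-0-1  100--
Unchecked terms (primes): --011, -001-, -10-1, 0--11, 0-01-, 010--, 1-0-1, 10-00, 100--, 11110
Minterm coverage:
  m3 ⊆ --011,-001-,0--11,0-01-
  m7 ⊆ 0--11 [E]
  m8 ⊆ 010-- [E]
  m9 ⊆ -10-1,010--
  m11 ⊆ --011,-10-1,0--11,0-01-,010--
  m15 ⊆ 0--11 [E]
  m16 ⊆ 10-00,100--
  m17 ⊆ 1-0-1,100--
  m20 ⊆ 10-00 [E]
  m25 ⊆ -10-1,1-0-1
  m27 ⊆ --011,-10-1,1-0-1
  m30 ⊆ 11110 [E]
E = {0--11, 010--, 10-00, 11110}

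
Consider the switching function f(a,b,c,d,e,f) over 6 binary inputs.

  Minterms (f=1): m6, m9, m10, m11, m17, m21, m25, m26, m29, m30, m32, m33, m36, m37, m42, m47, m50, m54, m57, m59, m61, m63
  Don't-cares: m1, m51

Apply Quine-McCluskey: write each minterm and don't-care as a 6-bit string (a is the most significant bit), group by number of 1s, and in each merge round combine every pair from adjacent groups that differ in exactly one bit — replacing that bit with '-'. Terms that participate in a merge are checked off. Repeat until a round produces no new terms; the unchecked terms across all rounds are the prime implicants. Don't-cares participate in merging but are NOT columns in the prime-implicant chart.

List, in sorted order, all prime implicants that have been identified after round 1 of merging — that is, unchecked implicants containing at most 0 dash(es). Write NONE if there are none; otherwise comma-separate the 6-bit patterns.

000110

size-2^0 implicants → 000001(✓)  000110  001001(✓)  001010(✓)  001011(✓)  010001(✓)  010101(✓)  011001(✓)  011010(✓)  011101(✓)  011110(✓)  100000(✓)  100001(✓)  100100(✓)  100101(✓)  101010(✓)  101111(✓)  110010(✓)  110011(✓)  110110(✓)  111001(✓)  111011(✓)  111101(✓)  111111(✓)
size-2^1 implicants → -00001  -01010  -11001(✓)  -11101(✓)  0-0001(✓)  0-1001(✓)  0-1010  00-001(✓)  0010-1  00101-  01-001(✓)  01-101(✓)  010-01(✓)  011-01(✓)  011-10  1-1111  100-00(✓)  100-01(✓)  10000-(✓)  10010-(✓)  11-011  110-10  11001-  111-01(✓)  111-11(✓)  1110-1(✓)  1111-1(✓)
size-2^2 implicants → -11-01  0--001  01--01  100-0-  111--1
Unchecked terms (primes): -00001, -01010, -11-01, 0--001, 0-1010, 000110, 0010-1, 00101-, 01--01, 011-10, 1-1111, 100-0-, 11-011, 110-10, 11001-, 111--1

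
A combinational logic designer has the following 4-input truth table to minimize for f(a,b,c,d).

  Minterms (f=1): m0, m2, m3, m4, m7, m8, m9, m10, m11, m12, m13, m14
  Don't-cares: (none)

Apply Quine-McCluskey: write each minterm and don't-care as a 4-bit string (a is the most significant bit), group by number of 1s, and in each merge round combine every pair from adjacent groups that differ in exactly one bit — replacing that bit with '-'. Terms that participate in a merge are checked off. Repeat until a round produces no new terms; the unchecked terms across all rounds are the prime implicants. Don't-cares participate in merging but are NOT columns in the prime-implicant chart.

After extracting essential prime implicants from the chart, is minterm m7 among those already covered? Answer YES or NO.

Round 0: 0000✓ 0010✓ 0011✓ 0100✓ 0111✓ 1000✓ 1001✓ 1010✓ 1011✓ 1100✓ 1101✓ 1110✓
Round 1: -000✓ -010✓ -011✓ -100✓ 0-00✓ 0-11 00-0✓ 001-✓ 1-00✓ 1-01✓ 1-10✓ 10-0✓ 10-1✓ 100-✓ 101-✓ 11-0✓ 110-✓
Round 2: --00 -0-0 -01- 1--0 1-0- 10--
PIs = {--00, -0-0, -01-, 0-11, 1--0, 1-0-, 10--}
Coverage chart:
  m0: --00,-0-0
  m2: -0-0,-01-
  m3: -01-,0-11
  m4: --00 ←essential
  m7: 0-11 ←essential
  m8: --00,-0-0,1--0,1-0-,10--
  m9: 1-0-,10--
  m10: -0-0,-01-,1--0,10--
  m11: -01-,10--
  m12: --00,1--0,1-0-
  m13: 1-0- ←essential
  m14: 1--0 ←essential
Essential: --00, 0-11, 1--0, 1-0-

YES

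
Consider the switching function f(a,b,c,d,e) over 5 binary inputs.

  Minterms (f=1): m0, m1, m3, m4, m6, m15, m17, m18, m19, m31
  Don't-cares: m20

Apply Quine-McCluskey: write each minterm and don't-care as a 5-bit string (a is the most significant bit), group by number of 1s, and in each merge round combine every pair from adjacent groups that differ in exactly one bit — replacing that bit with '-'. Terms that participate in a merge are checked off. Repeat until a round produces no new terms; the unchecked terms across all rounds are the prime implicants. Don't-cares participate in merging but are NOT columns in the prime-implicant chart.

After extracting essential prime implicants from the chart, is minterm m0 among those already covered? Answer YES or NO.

NO

Round 0: 00000✓ 00001✓ 00011✓ 00100✓ 00110✓ 01111✓ 10001✓ 10010✓ 10011✓ 10100✓ 11111✓
Round 1: -0001✓ -0011✓ -0100 -1111 00-00 000-1✓ 0000- 001-0 100-1✓ 1001-
Round 2: -00-1
PIs = {-00-1, -0100, -1111, 00-00, 0000-, 001-0, 1001-}
Coverage chart:
  m0: 00-00,0000-
  m1: -00-1,0000-
  m3: -00-1 ←essential
  m4: -0100,00-00,001-0
  m6: 001-0 ←essential
  m15: -1111 ←essential
  m17: -00-1 ←essential
  m18: 1001- ←essential
  m19: -00-1,1001-
  m31: -1111 ←essential
Essential: -00-1, -1111, 001-0, 1001-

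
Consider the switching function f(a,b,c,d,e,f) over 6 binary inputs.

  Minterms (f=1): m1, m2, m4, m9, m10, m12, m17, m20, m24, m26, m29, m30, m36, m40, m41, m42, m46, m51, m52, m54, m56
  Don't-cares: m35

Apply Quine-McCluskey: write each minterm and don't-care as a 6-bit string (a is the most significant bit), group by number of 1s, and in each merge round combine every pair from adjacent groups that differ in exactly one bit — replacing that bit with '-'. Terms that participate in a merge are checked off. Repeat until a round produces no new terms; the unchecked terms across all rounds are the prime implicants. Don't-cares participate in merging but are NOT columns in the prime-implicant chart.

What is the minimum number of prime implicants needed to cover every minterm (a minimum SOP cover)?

Round 0: 000001✓ 000010✓ 000100✓ 001001✓ 001010✓ 001100✓ 010001✓ 010100✓ 011000✓ 011010✓ 011101 011110✓ 100011✓ 100100✓ 101000✓ 101001✓ 101010✓ 101110✓ 110011✓ 110100✓ 110110✓ 111000✓
Round 1: -00100✓ -01001 -01010 -10100✓ -11000 0-0001 0-0100✓ 0-1010 00-001 00-010 00-100 011-10 0110-0 1-0011 1-0100✓ 1-1000 101-10 1010-0 10100- 1101-0
Round 2: --0100
PIs = {--0100, -01001, -01010, -11000, 0-0001, 0-1010, 00-001, 00-010, 00-100, 011-10, 0110-0, 011101, 1-0011, 1-1000, 101-10, 1010-0, 10100-, 1101-0}
Coverage chart:
  m1: 0-0001,00-001
  m2: 00-010 ←essential
  m4: --0100,00-100
  m9: -01001,00-001
  m10: -01010,0-1010,00-010
  m12: 00-100 ←essential
  m17: 0-0001 ←essential
  m20: --0100 ←essential
  m24: -11000,0110-0
  m26: 0-1010,011-10,0110-0
  m29: 011101 ←essential
  m30: 011-10 ←essential
  m36: --0100 ←essential
  m40: 1-1000,1010-0,10100-
  m41: -01001,10100-
  m42: -01010,101-10,1010-0
  m46: 101-10 ←essential
  m51: 1-0011 ←essential
  m52: --0100,1101-0
  m54: 1101-0 ←essential
  m56: -11000,1-1000
Essential: --0100, 0-0001, 00-010, 00-100, 011-10, 011101, 1-0011, 101-10, 1101-0
Petrick residual → -01001, -11000, 1-1000
Min cover (12 terms): c'de'f' + b'cd'e'f + bcd'e'f' + a'c'd'e'f + a'b'd'ef' + a'b'de'f' + a'bcef' + a'bcde'f + ac'd'ef + acd'e'f' + ab'cef' + abc'df'

12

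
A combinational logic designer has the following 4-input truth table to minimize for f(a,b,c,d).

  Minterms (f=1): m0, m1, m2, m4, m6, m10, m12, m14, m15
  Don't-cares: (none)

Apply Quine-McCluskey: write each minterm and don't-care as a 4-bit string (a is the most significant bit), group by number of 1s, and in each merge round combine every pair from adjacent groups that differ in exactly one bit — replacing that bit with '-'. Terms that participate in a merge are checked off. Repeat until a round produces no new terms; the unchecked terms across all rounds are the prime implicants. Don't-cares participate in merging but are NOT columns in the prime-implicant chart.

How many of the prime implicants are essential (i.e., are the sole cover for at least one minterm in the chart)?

4

[col 0] 0000*, 0001*, 0010*, 0100*, 0110*, 1010*, 1100*, 1110*, 1111*
[col 1] -010*, -100*, -110*, 0-00*, 0-10*, 00-0*, 000-, 01-0*, 1-10*, 11-0*, 111-
[col 2] --10, -1-0, 0--0
Prime implicants: --10, -1-0, 0--0, 000-, 111-
PI chart (minterm → PIs covering it):
  0 | 0--0,000-
  1 | 000-  (sole → essential)
  2 | --10,0--0
  4 | -1-0,0--0
  6 | --10,-1-0,0--0
  10 | --10  (sole → essential)
  12 | -1-0  (sole → essential)
  14 | --10,-1-0,111-
  15 | 111-  (sole → essential)
Essential prime implicants: --10, -1-0, 000-, 111-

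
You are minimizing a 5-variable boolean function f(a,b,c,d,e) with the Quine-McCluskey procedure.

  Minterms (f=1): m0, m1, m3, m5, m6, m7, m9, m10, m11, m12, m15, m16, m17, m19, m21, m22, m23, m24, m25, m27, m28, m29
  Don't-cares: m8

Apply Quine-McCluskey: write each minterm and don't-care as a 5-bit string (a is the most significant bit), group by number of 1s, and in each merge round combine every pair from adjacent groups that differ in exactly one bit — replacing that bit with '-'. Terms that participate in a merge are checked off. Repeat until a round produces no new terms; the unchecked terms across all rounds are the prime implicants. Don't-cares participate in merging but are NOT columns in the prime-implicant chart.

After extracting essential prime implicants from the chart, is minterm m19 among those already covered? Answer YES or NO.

YES

[col 0] 00000*, 00001*, 00011*, 00101*, 00110*, 00111*, 01000*, 01001*, 01010*, 01011*, 01100*, 01111*, 10000*, 10001*, 10011*, 10101*, 10110*, 10111*, 11000*, 11001*, 11011*, 11100*, 11101*
[col 1] -0000*, -0001*, -0011*, -0101*, -0110*, -0111*, -1000*, -1001*, -1011*, -1100*, 0-000*, 0-001*, 0-011*, 0-111*, 00-01*, 00-11*, 000-1*, 0000-*, 001-1*, 0011-*, 01-00*, 01-11*, 010-0*, 010-1*, 0100-*, 0101-*, 1-000*, 1-001*, 1-011*, 1-101*, 10-01*, 10-11*, 100-1*, 1000-*, 101-1*, 1011-*, 11-00*, 11-01*, 110-1*, 1100-*, 1110-*
[col 2] --000*, --001*, --011*, -0-01*, -0-11*, -00-1*, -000-*, -01-1*, -011-, -1-00, -10-1*, -100-*, 0--11, 0-0-1*, 0-00-*, 00--1*, 010--, 1--01, 1-0-1*, 1-00-*, 10--1*, 11-0-
[col 3] --0-1, --00-, -0--1
Prime implicants: --0-1, --00-, -0--1, -011-, -1-00, 0--11, 010--, 1--01, 11-0-
PI chart (minterm → PIs covering it):
  0 | --00-  (sole → essential)
  1 | --0-1,--00-,-0--1
  3 | --0-1,-0--1,0--11
  5 | -0--1  (sole → essential)
  6 | -011-  (sole → essential)
  7 | -0--1,-011-,0--11
  9 | --0-1,--00-,010--
  10 | 010--  (sole → essential)
  11 | --0-1,0--11,010--
  12 | -1-00  (sole → essential)
  15 | 0--11  (sole → essential)
  16 | --00-  (sole → essential)
  17 | --0-1,--00-,-0--1,1--01
  19 | --0-1,-0--1
  21 | -0--1,1--01
  22 | -011-  (sole → essential)
  23 | -0--1,-011-
  24 | --00-,-1-00,11-0-
  25 | --0-1,--00-,1--01,11-0-
  27 | --0-1  (sole → essential)
  28 | -1-00,11-0-
  29 | 1--01,11-0-
Essential prime implicants: --0-1, --00-, -0--1, -011-, -1-00, 0--11, 010--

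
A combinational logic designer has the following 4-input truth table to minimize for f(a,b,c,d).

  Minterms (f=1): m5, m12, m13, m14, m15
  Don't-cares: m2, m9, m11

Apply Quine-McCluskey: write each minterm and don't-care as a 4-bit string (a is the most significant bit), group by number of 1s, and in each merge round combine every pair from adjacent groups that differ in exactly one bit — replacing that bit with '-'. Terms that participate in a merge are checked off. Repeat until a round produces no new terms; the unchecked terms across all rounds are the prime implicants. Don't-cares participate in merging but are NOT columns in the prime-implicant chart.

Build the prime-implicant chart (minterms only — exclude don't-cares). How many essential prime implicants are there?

2

size-2^0 implicants → 0010  0101(✓)  1001(✓)  1011(✓)  1100(✓)  1101(✓)  1110(✓)  1111(✓)
size-2^1 implicants → -101  1-01(✓)  1-11(✓)  10-1(✓)  11-0(✓)  11-1(✓)  110-(✓)  111-(✓)
size-2^2 implicants → 1--1  11--
Unchecked terms (primes): -101, 0010, 1--1, 11--
Minterm coverage:
  m5 ⊆ -101 [E]
  m12 ⊆ 11-- [E]
  m13 ⊆ -101,1--1,11--
  m14 ⊆ 11-- [E]
  m15 ⊆ 1--1,11--
E = {-101, 11--}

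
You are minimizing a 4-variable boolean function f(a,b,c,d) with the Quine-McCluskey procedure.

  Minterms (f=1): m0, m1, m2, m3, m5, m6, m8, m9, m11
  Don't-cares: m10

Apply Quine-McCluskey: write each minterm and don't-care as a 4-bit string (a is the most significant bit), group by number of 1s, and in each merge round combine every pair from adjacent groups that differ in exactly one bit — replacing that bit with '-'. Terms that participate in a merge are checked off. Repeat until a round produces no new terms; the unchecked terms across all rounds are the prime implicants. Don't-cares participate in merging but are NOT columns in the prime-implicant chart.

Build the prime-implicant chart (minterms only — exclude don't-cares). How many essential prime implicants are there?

3

Round 0: 0000✓ 0001✓ 0010✓ 0011✓ 0101✓ 0110✓ 1000✓ 1001✓ 1010✓ 1011✓
Round 1: -000✓ -001✓ -010✓ -011✓ 0-01 0-10 00-0✓ 00-1✓ 000-✓ 001-✓ 10-0✓ 10-1✓ 100-✓ 101-✓
Round 2: -0-0✓ -0-1✓ -00-✓ -01-✓ 00--✓ 10--✓
Round 3: -0--
PIs = {-0--, 0-01, 0-10}
Coverage chart:
  m0: -0-- ←essential
  m1: -0--,0-01
  m2: -0--,0-10
  m3: -0-- ←essential
  m5: 0-01 ←essential
  m6: 0-10 ←essential
  m8: -0-- ←essential
  m9: -0-- ←essential
  m11: -0-- ←essential
Essential: -0--, 0-01, 0-10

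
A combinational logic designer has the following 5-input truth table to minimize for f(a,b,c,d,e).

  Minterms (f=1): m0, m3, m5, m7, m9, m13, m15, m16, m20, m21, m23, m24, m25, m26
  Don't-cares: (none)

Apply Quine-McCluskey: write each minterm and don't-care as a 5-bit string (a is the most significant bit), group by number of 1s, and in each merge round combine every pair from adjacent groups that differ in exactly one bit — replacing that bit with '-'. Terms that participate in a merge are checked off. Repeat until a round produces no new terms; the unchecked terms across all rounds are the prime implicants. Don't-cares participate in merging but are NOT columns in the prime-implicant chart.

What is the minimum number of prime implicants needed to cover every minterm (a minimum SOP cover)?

size-2^0 implicants → 00000(✓)  00011(✓)  00101(✓)  00111(✓)  01001(✓)  01101(✓)  01111(✓)  10000(✓)  10100(✓)  10101(✓)  10111(✓)  11000(✓)  11001(✓)  11010(✓)
size-2^1 implicants → -0000  -0101(✓)  -0111(✓)  -1001  0-101(✓)  0-111(✓)  00-11  001-1(✓)  01-01  011-1(✓)  1-000  10-00  101-1(✓)  1010-  110-0  1100-
size-2^2 implicants → -01-1  0-1-1
Unchecked terms (primes): -0000, -01-1, -1001, 0-1-1, 00-11, 01-01, 1-000, 10-00, 1010-, 110-0, 1100-
Minterm coverage:
  m0 ⊆ -0000 [E]
  m3 ⊆ 00-11 [E]
  m5 ⊆ -01-1,0-1-1
  m7 ⊆ -01-1,0-1-1,00-11
  m9 ⊆ -1001,01-01
  m13 ⊆ 0-1-1,01-01
  m15 ⊆ 0-1-1 [E]
  m16 ⊆ -0000,1-000,10-00
  m20 ⊆ 10-00,1010-
  m21 ⊆ -01-1,1010-
  m23 ⊆ -01-1 [E]
  m24 ⊆ 1-000,110-0,1100-
  m25 ⊆ -1001,1100-
  m26 ⊆ 110-0 [E]
E = {-0000, -01-1, 0-1-1, 00-11, 110-0}
Petrick residual → -1001, 10-00
Cover = b'c'd'e' + b'ce + bc'd'e + a'ce + a'b'de + ab'd'e' + abc'e'  |cover|=7

7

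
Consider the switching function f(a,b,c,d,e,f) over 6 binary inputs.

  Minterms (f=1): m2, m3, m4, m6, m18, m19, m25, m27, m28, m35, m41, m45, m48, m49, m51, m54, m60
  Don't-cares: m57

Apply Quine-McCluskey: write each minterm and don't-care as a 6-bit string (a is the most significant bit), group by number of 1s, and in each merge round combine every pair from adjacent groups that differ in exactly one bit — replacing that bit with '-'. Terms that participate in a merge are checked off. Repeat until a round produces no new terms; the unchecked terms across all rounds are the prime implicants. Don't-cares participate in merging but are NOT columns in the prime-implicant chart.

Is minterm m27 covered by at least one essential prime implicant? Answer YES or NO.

NO

[col 0] 000010*, 000011*, 000100*, 000110*, 010010*, 010011*, 011001*, 011011*, 011100*, 100011*, 101001*, 101101*, 110000*, 110001*, 110011*, 110110, 111001*, 111100*
[col 1] -00011*, -10011*, -11001, -11100, 0-0010*, 0-0011*, 000-10, 00001-*, 0001-0, 01-011, 01001-*, 0110-1, 1-0011*, 1-1001, 101-01, 11-001, 1100-1, 11000-
[col 2] --0011, 0-001-
Prime implicants: --0011, -11001, -11100, 0-001-, 000-10, 0001-0, 01-011, 0110-1, 1-1001, 101-01, 11-001, 1100-1, 11000-, 110110
PI chart (minterm → PIs covering it):
  2 | 0-001-,000-10
  3 | --0011,0-001-
  4 | 0001-0  (sole → essential)
  6 | 000-10,0001-0
  18 | 0-001-  (sole → essential)
  19 | --0011,0-001-,01-011
  25 | -11001,0110-1
  27 | 01-011,0110-1
  28 | -11100  (sole → essential)
  35 | --0011  (sole → essential)
  41 | 1-1001,101-01
  45 | 101-01  (sole → essential)
  48 | 11000-  (sole → essential)
  49 | 11-001,1100-1,11000-
  51 | --0011,1100-1
  54 | 110110  (sole → essential)
  60 | -11100  (sole → essential)
Essential prime implicants: --0011, -11100, 0-001-, 0001-0, 101-01, 11000-, 110110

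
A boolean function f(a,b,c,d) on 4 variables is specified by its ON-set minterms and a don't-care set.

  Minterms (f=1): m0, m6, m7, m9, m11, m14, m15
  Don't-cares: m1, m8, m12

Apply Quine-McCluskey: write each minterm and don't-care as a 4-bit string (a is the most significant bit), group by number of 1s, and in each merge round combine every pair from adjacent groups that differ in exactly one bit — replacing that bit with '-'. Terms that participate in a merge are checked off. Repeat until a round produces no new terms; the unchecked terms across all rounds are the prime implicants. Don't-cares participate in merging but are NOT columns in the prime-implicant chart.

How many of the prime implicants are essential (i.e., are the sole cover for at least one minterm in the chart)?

2

[col 0] 0000*, 0001*, 0110*, 0111*, 1000*, 1001*, 1011*, 1100*, 1110*, 1111*
[col 1] -000*, -001*, -110*, -111*, 000-*, 011-*, 1-00, 1-11, 10-1, 100-*, 11-0, 111-*
[col 2] -00-, -11-
Prime implicants: -00-, -11-, 1-00, 1-11, 10-1, 11-0
PI chart (minterm → PIs covering it):
  0 | -00-  (sole → essential)
  6 | -11-  (sole → essential)
  7 | -11-  (sole → essential)
  9 | -00-,10-1
  11 | 1-11,10-1
  14 | -11-,11-0
  15 | -11-,1-11
Essential prime implicants: -00-, -11-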